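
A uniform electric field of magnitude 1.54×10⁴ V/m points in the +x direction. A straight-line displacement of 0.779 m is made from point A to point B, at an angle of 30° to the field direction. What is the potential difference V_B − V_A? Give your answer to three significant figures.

Only the component of displacement along E changes the potential: ΔV = −E·d·cosθ.
ΔV = −(1.54×10⁴ V/m)(0.779 m)cos30° = -1.04×10⁴ V.

-1.04×10⁴ V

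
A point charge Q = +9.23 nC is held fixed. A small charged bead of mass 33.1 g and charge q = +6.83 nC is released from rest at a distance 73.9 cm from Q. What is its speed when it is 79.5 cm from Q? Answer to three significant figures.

1.81×10⁻³ m/s

Only the electrostatic force acts, so mechanical energy is conserved: ½mv² = U₁ − U₂ = kQq(1/r₁ − 1/r₂).
U₁ − U₂ = (8.99×10⁹ N·m²/C²)(9.23×10⁻⁹ C)(6.83×10⁻⁹ C)(1/0.739 − 1/0.795) = 5.40×10⁻⁸ J.
v = √(2·5.40×10⁻⁸/0.0331) = 1.81×10⁻³ m/s.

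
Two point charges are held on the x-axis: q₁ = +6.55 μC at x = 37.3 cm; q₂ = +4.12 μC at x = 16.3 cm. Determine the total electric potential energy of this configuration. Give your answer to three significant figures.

The work to assemble the configuration equals its total potential energy, U = Σ kqᵢqⱼ/rᵢⱼ over all pairs.
Pair separations: r₁₂ = 0.210 m.
U = (1.16) = 1.16 J.

1.16 J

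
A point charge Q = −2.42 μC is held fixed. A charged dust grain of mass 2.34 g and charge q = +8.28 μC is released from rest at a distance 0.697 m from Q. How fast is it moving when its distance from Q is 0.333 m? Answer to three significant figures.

15.5 m/s

Only the electrostatic force acts, so mechanical energy is conserved: ½mv² = U₁ − U₂ = kQq(1/r₁ − 1/r₂).
U₁ − U₂ = (8.99×10⁹ N·m²/C²)(-2.42×10⁻⁶ C)(8.28×10⁻⁶ C)(1/0.697 − 1/0.333) = 0.283 J.
v = √(2·0.283/2.34×10⁻³) = 15.5 m/s.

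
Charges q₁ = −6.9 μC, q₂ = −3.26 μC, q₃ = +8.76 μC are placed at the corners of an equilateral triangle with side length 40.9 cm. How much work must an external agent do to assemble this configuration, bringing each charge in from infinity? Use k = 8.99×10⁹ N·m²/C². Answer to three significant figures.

The assembly work is the sum of pairwise potential energies, U = Σ_{i<j} kqᵢqⱼ/rᵢⱼ.
All three pair separations equal the side length, 0.409 m.
U = (0.494) + (-1.33) + (-0.628) = -1.46 J.

-1.46 J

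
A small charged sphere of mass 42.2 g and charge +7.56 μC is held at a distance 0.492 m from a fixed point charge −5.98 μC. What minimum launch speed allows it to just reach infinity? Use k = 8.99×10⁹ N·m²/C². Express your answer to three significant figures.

6.26 m/s

To just escape, total mechanical energy must reach zero at infinity: ½mv²_min + U = 0, so ½mv²_min = −U = |kQq|/r.
|U| = |kQq|/r = (8.99×10⁹ N·m²/C²)(5.98×10⁻⁶)(7.56×10⁻⁶)/(0.492) = 0.826 J.
v_min = √(2|U|/m) = √(2·0.826/0.0422) = 6.26 m/s.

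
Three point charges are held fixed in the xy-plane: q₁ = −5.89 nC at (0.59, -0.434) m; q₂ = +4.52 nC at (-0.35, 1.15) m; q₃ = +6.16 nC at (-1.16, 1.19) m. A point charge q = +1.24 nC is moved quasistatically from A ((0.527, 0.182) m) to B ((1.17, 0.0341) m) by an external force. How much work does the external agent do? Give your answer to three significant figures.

For quasistatic motion the external work equals the change in potential energy: W_ext = qΔV = q(V_B − V_A).
At A: distances to the source charges are 0.619 m, 1.31 m, 1.97 m; V_A = Σ kqᵢ/rᵢ = -26.2 V.
At B: distances to the source charges are 0.745 m, 1.89 m, 2.60 m; V_B = Σ kqᵢ/rᵢ = -28.2 V.
ΔV = V_B − V_A = -1.98 V.
W_ext = qΔV = (1.24×10⁻⁹ C)(-1.98 V) = -2.45×10⁻⁹ J.

-2.45×10⁻⁹ J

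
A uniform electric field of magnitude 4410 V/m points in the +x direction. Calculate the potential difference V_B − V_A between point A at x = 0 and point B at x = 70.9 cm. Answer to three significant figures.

-3130 V

In a uniform field, potential decreases in the direction of E: V_B − V_A = −E·Δx.
V_B − V_A = −(4410 V/m)(0.709 m) = -3130 V.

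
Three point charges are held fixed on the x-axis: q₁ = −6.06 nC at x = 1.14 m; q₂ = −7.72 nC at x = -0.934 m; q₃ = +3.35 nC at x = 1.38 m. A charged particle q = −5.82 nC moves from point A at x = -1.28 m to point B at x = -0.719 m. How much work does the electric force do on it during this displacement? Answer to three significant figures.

The work done by the electric force is W_field = −ΔU = −q(V_B − V_A) = q(V_A − V_B).
At A: distances to the source charges are 2.42 m, 0.346 m, 2.66 m; V_A = Σ kqᵢ/rᵢ = -212 V.
At B: distances to the source charges are 1.86 m, 0.215 m, 2.10 m; V_B = Σ kqᵢ/rᵢ = -338 V.
ΔV = V_B − V_A = -126 V.
W_field = −qΔV = −(-5.82×10⁻⁹ C)(-126 V) = -7.33×10⁻⁷ J.

-7.33×10⁻⁷ J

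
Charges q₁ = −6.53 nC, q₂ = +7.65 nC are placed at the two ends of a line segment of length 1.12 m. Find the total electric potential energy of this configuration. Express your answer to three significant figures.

The work to assemble the configuration equals its total potential energy, U = Σ kqᵢqⱼ/rᵢⱼ over all pairs.
The separation is r = 1.12 m.
U = (-4.01×10⁻⁷) = -4.01×10⁻⁷ J.

-4.01×10⁻⁷ J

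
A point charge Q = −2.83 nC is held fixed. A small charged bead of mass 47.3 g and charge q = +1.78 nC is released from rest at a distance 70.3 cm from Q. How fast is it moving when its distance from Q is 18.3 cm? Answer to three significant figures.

2.78×10⁻³ m/s

Only the electrostatic force acts, so mechanical energy is conserved: ½mv² = U₁ − U₂ = kQq(1/r₁ − 1/r₂).
U₁ − U₂ = (8.99×10⁹ N·m²/C²)(-2.83×10⁻⁹ C)(1.78×10⁻⁹ C)(1/0.703 − 1/0.183) = 1.83×10⁻⁷ J.
v = √(2·1.83×10⁻⁷/0.0473) = 2.78×10⁻³ m/s.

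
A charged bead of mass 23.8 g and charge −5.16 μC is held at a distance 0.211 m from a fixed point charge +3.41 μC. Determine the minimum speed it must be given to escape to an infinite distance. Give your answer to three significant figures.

To just escape, total mechanical energy must reach zero at infinity: ½mv²_min + U = 0, so ½mv²_min = −U = |kQq|/r.
|U| = |kQq|/r = (8.99×10⁹ N·m²/C²)(3.41×10⁻⁶)(5.16×10⁻⁶)/(0.211) = 0.750 J.
v_min = √(2|U|/m) = √(2·0.750/0.0238) = 7.94 m/s.

7.94 m/s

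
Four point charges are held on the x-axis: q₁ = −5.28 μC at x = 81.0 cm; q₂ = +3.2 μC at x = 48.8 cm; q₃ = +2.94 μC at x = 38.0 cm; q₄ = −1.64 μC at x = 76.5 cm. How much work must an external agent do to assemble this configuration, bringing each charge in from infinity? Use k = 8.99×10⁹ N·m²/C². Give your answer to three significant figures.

The assembly work is the sum of pairwise potential energies, U = Σ_{i<j} kqᵢqⱼ/rᵢⱼ.
Pair separations: r₁₂ = 0.322 m, r₁₃ = 0.430 m, r₁₄ = 0.0450 m, r₂₃ = 0.108 m, r₂₄ = 0.277 m, r₃₄ = 0.385 m.
Summing all 6 pair terms gives U = 1.43 J.

1.43 J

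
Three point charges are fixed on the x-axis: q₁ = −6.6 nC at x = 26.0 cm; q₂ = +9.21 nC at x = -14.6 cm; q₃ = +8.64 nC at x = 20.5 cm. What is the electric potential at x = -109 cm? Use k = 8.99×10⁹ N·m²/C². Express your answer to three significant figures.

104 V

Electric potential is a scalar, so the contributions from each charge add algebraically: V = Σ kqᵢ/rᵢ.
Distances from the field point to each charge: r₁ = 1.35 m, r₂ = 0.944 m, r₃ = 1.30 m.
V = k[(-6.60×10⁻⁹)/(1.35) + (9.21×10⁻⁹)/(0.944) + (8.64×10⁻⁹)/(1.30)] = 104 V.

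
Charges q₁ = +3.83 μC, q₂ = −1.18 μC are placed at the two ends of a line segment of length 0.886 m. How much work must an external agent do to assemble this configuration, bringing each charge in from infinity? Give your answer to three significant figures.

-0.0459 J

The assembly work is the sum of pairwise potential energies, U = Σ_{i<j} kqᵢqⱼ/rᵢⱼ.
The separation is r = 0.886 m.
U = (-0.0459) = -0.0459 J.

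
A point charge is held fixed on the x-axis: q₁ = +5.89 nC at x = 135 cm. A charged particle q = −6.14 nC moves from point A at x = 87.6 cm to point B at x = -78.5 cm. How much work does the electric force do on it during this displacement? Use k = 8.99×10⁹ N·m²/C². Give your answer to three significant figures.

-5.34×10⁻⁷ J

The work done by the electric force is W_field = −ΔU = −q(V_B − V_A) = q(V_A − V_B).
At A: distance to the source charge is 0.474 m; V_A = kq₁/r = 112 V.
At B: distance to the source charge is 2.14 m; V_B = kq₁/r = 24.8 V.
ΔV = V_B − V_A = -86.9 V.
W_field = −qΔV = −(-6.14×10⁻⁹ C)(-86.9 V) = -5.34×10⁻⁷ J.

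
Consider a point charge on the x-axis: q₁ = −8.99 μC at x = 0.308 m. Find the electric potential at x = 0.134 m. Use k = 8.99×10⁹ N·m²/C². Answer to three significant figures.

The total potential is the scalar sum of each charge's contribution, V = Σ kqᵢ/rᵢ.
V = k[(-8.99×10⁻⁶)/(0.174)] = -4.64×10⁵ V.

-4.64×10⁵ V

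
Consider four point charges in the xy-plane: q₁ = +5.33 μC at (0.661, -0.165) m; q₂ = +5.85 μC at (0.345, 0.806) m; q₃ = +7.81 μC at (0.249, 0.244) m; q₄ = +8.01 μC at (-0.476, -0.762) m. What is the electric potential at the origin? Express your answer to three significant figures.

4.12×10⁵ V

The total potential is the scalar sum of each charge's contribution, V = Σ kqᵢ/rᵢ.
Distances from the field point to each charge: r₁ = 0.681 m, r₂ = 0.877 m, r₃ = 0.349 m, r₄ = 0.898 m.
V = k[(5.33×10⁻⁶)/(0.681) + (5.85×10⁻⁶)/(0.877) + (7.81×10⁻⁶)/(0.349) + (8.01×10⁻⁶)/(0.898)] = 4.12×10⁵ V.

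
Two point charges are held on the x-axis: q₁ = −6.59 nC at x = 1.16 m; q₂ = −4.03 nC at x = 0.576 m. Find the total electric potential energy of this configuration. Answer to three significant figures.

The work to assemble the configuration equals its total potential energy, U = Σ kqᵢqⱼ/rᵢⱼ over all pairs.
Pair separations: r₁₂ = 0.584 m.
U = (4.09×10⁻⁷) = 4.09×10⁻⁷ J.

4.09×10⁻⁷ J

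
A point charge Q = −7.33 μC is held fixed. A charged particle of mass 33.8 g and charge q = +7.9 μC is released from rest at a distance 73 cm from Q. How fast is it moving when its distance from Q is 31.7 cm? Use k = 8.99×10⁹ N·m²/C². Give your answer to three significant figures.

7.41 m/s

Only the electrostatic force acts, so mechanical energy is conserved: ½mv² = U₁ − U₂ = kQq(1/r₁ − 1/r₂).
U₁ − U₂ = (8.99×10⁹ N·m²/C²)(-7.33×10⁻⁶ C)(7.90×10⁻⁶ C)(1/0.730 − 1/0.317) = 0.929 J.
v = √(2·0.929/0.0338) = 7.41 m/s.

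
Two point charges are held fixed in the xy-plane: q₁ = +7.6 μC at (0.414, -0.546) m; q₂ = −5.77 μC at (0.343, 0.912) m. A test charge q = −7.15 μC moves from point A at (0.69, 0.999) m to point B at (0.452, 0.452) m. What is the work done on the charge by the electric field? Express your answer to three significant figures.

0.430 J

The work done by the electric force is W_field = −ΔU = −q(V_B − V_A) = q(V_A − V_B).
At A: distances to the source charges are 1.57 m, 0.358 m; V_A = Σ kqᵢ/rᵢ = -1.01×10⁵ V.
At B: distances to the source charges are 0.999 m, 0.473 m; V_B = Σ kqᵢ/rᵢ = -4.13×10⁴ V.
ΔV = V_B − V_A = 6.02×10⁴ V.
W_field = −qΔV = −(-7.15×10⁻⁶ C)(6.02×10⁴ V) = 0.430 J.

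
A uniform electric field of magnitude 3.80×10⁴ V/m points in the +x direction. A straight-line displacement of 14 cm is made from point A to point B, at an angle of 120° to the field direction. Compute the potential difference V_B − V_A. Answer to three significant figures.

2660 V

Only the component of displacement along E changes the potential: ΔV = −E·d·cosθ.
ΔV = −(3.80×10⁴ V/m)(0.140 m)cos120° = 2660 V.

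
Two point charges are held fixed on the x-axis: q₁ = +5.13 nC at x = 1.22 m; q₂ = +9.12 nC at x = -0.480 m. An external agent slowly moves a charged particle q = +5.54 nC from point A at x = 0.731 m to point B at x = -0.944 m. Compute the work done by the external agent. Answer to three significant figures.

1.99×10⁻⁷ J

For quasistatic motion the external work equals the change in potential energy: W_ext = qΔV = q(V_B − V_A).
At A: distances to the source charges are 0.489 m, 1.21 m; V_A = Σ kqᵢ/rᵢ = 162 V.
At B: distances to the source charges are 2.16 m, 0.464 m; V_B = Σ kqᵢ/rᵢ = 198 V.
ΔV = V_B − V_A = 36.0 V.
W_ext = qΔV = (5.54×10⁻⁹ C)(36.0 V) = 1.99×10⁻⁷ J.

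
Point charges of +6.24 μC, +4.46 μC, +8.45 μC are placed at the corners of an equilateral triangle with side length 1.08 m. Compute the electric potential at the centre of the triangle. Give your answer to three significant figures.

2.76×10⁵ V

Electric potential is a scalar, so the contributions from each charge add algebraically: V = Σ kqᵢ/rᵢ.
The distance from each vertex to the centroid is a/√3 = 0.624 m.
V = k[(6.24×10⁻⁶)/(0.624) + (4.46×10⁻⁶)/(0.624) + (8.45×10⁻⁶)/(0.624)] = 2.76×10⁵ V.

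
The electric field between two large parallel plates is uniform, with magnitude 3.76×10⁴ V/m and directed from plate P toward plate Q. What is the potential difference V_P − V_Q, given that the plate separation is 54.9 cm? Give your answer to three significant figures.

In a uniform field, potential decreases in the direction of E: ΔV = −E·d for a displacement d parallel to E.
Going from Q to P is a displacement of 54.9 cm opposite to the field, so V_P − V_Q = +Ed = 2.06×10⁴ V.

2.06×10⁴ V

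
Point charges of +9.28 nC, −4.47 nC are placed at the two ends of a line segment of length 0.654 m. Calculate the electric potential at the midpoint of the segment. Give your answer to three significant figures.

Electric potential is a scalar, so the contributions from each charge add algebraically: V = Σ kqᵢ/rᵢ.
Each charge is 0.327 m from the midpoint.
V = k[(9.28×10⁻⁹)/(0.327) + (-4.47×10⁻⁹)/(0.327)] = 132 V.

132 V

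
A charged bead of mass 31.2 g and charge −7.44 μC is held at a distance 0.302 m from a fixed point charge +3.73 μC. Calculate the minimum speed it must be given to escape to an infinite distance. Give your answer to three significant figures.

7.28 m/s

To just escape, total mechanical energy must reach zero at infinity: ½mv²_min + U = 0, so ½mv²_min = −U = |kQq|/r.
|U| = |kQq|/r = (8.99×10⁹ N·m²/C²)(3.73×10⁻⁶)(7.44×10⁻⁶)/(0.302) = 0.826 J.
v_min = √(2|U|/m) = √(2·0.826/0.0312) = 7.28 m/s.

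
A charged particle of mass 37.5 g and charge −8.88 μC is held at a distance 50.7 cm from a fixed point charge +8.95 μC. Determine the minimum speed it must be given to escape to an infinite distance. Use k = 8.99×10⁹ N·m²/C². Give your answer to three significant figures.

8.67 m/s

To just escape, total mechanical energy must reach zero at infinity: ½mv²_min + U = 0, so ½mv²_min = −U = |kQq|/r.
|U| = |kQq|/r = (8.99×10⁹ N·m²/C²)(8.95×10⁻⁶)(8.88×10⁻⁶)/(0.507) = 1.41 J.
v_min = √(2|U|/m) = √(2·1.41/0.0375) = 8.67 m/s.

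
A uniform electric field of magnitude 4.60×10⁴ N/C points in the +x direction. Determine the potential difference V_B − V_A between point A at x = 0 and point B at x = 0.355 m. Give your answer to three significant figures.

-1.63×10⁴ V

In a uniform field, potential decreases in the direction of E: V_B − V_A = −E·Δx.
V_B − V_A = −(4.60×10⁴ V/m)(0.355 m) = -1.63×10⁴ V.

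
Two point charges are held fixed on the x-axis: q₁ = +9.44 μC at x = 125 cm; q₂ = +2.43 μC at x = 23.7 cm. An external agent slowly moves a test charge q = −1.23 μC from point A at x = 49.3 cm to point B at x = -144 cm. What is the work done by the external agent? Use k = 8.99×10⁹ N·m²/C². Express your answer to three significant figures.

For quasistatic motion the external work equals the change in potential energy: W_ext = qΔV = q(V_B − V_A).
At A: distances to the source charges are 0.757 m, 0.256 m; V_A = Σ kqᵢ/rᵢ = 1.97×10⁵ V.
At B: distances to the source charges are 2.69 m, 1.68 m; V_B = Σ kqᵢ/rᵢ = 4.46×10⁴ V.
ΔV = V_B − V_A = -1.53×10⁵ V.
W_ext = qΔV = (-1.23×10⁻⁶ C)(-1.53×10⁵ V) = 0.188 J.

0.188 J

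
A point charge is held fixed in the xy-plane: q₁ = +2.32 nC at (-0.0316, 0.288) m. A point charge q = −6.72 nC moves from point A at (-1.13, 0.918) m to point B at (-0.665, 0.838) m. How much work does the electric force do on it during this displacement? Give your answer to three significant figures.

5.64×10⁻⁸ J

The work done by the electric force is W_field = −ΔU = −q(V_B − V_A) = q(V_A − V_B).
At A: distance to the source charge is 1.27 m; V_A = kq₁/r = 16.5 V.
At B: distance to the source charge is 0.839 m; V_B = kq₁/r = 24.9 V.
ΔV = V_B − V_A = 8.39 V.
W_field = −qΔV = −(-6.72×10⁻⁹ C)(8.39 V) = 5.64×10⁻⁸ J.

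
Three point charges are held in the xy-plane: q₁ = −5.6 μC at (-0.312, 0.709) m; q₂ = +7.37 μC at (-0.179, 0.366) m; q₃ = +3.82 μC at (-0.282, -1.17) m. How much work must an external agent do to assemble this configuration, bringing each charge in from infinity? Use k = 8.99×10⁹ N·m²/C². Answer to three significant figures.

The work to assemble the configuration equals its total potential energy, U = Σ kqᵢqⱼ/rᵢⱼ over all pairs.
Pair separations: r₁₂ = 0.368 m, r₁₃ = 1.88 m, r₂₃ = 1.54 m.
U = (-1.01) + (-0.102) + (0.164) = -0.946 J.

-0.946 J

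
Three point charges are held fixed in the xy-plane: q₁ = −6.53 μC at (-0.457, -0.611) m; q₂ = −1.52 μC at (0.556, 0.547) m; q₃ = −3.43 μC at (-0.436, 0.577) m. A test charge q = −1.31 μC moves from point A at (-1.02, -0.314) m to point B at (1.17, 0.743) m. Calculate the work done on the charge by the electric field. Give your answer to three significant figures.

The work done by the electric force is W_field = −ΔU = −q(V_B − V_A) = q(V_A − V_B).
At A: distances to the source charges are 0.637 m, 1.80 m, 1.07 m; V_A = Σ kqᵢ/rᵢ = -1.29×10⁵ V.
At B: distances to the source charges are 2.12 m, 0.645 m, 1.61 m; V_B = Σ kqᵢ/rᵢ = -6.80×10⁴ V.
ΔV = V_B − V_A = 6.07×10⁴ V.
W_field = −qΔV = −(-1.31×10⁻⁶ C)(6.07×10⁴ V) = 0.0796 J.

0.0796 J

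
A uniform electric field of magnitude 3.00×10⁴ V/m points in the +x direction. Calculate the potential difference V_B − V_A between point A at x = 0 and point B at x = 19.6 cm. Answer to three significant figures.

In a uniform field, potential decreases in the direction of E: V_B − V_A = −E·Δx.
V_B − V_A = −(3.00×10⁴ V/m)(0.196 m) = -5880 V.

-5880 V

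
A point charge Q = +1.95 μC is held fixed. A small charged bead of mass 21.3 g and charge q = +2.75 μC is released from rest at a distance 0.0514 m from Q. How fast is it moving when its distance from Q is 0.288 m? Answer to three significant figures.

8.51 m/s

Only the electrostatic force acts, so mechanical energy is conserved: ½mv² = U₁ − U₂ = kQq(1/r₁ − 1/r₂).
U₁ − U₂ = (8.99×10⁹ N·m²/C²)(1.95×10⁻⁶ C)(2.75×10⁻⁶ C)(1/0.0514 − 1/0.288) = 0.771 J.
v = √(2·0.771/0.0213) = 8.51 m/s.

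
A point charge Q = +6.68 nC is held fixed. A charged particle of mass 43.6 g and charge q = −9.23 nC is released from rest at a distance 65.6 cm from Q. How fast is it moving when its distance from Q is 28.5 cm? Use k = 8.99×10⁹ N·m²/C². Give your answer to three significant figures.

7.10×10⁻³ m/s

Only the electrostatic force acts, so mechanical energy is conserved: ½mv² = U₁ − U₂ = kQq(1/r₁ − 1/r₂).
U₁ − U₂ = (8.99×10⁹ N·m²/C²)(6.68×10⁻⁹ C)(-9.23×10⁻⁹ C)(1/0.656 − 1/0.285) = 1.10×10⁻⁶ J.
v = √(2·1.10×10⁻⁶/0.0436) = 7.10×10⁻³ m/s.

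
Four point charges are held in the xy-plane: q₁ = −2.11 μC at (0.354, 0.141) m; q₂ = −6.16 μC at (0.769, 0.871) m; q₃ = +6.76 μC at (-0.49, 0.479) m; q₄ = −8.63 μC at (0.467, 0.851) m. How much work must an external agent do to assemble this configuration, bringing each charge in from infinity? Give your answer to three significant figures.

1.01 J

The work to assemble the configuration equals its total potential energy, U = Σ kqᵢqⱼ/rᵢⱼ over all pairs.
Pair separations: r₁₂ = 0.840 m, r₁₃ = 0.909 m, r₁₄ = 0.719 m, r₂₃ = 1.32 m, r₂₄ = 0.303 m, r₃₄ = 1.03 m.
Summing all 6 pair terms gives U = 1.01 J.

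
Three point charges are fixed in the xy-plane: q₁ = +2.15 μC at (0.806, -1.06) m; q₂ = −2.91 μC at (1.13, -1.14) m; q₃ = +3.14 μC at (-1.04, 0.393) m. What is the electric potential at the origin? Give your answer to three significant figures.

Electric potential is a scalar, so the contributions from each charge add algebraically: V = Σ kqᵢ/rᵢ.
Distances from the field point to each charge: r₁ = 1.33 m, r₂ = 1.61 m, r₃ = 1.11 m.
V = k[(2.15×10⁻⁶)/(1.33) + (-2.91×10⁻⁶)/(1.61) + (3.14×10⁻⁶)/(1.11)] = 2.36×10⁴ V.

2.36×10⁴ V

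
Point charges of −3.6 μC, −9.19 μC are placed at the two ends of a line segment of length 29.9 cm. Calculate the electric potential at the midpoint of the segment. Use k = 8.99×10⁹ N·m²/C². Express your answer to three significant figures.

-7.69×10⁵ V

The total potential is the scalar sum of each charge's contribution, V = Σ kqᵢ/rᵢ.
Each charge is 0.149 m from the midpoint.
V = k[(-3.60×10⁻⁶)/(0.149) + (-9.19×10⁻⁶)/(0.149)] = -7.69×10⁵ V.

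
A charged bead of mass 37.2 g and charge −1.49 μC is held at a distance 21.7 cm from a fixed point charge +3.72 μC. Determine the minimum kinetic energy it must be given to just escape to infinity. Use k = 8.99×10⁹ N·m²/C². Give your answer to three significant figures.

0.230 J

To just escape, total mechanical energy must reach zero at infinity: ½mv²_min + U = 0, so ½mv²_min = −U = |kQq|/r.
|U| = |kQq|/r = (8.99×10⁹ N·m²/C²)(3.72×10⁻⁶)(1.49×10⁻⁶)/(0.217) = 0.230 J.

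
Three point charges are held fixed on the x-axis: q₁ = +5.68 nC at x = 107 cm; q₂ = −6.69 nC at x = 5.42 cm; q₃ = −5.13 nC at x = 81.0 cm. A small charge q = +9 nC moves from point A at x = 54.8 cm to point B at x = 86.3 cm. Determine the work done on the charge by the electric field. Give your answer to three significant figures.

The work done by the electric force is W_field = −ΔU = −q(V_B − V_A) = q(V_A − V_B).
At A: distances to the source charges are 0.522 m, 0.494 m, 0.262 m; V_A = Σ kqᵢ/rᵢ = -200 V.
At B: distances to the source charges are 0.207 m, 0.809 m, 0.0530 m; V_B = Σ kqᵢ/rᵢ = -698 V.
ΔV = V_B − V_A = -498 V.
W_field = −qΔV = −(9.00×10⁻⁹ C)(-498 V) = 4.48×10⁻⁶ J.

4.48×10⁻⁶ J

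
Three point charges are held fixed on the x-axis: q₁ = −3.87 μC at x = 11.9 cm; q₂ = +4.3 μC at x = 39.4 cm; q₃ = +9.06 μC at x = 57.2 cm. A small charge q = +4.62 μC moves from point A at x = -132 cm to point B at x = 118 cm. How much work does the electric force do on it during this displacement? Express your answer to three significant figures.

-0.503 J

The work done by the electric force is W_field = −ΔU = −q(V_B − V_A) = q(V_A − V_B).
At A: distances to the source charges are 1.44 m, 1.71 m, 1.89 m; V_A = Σ kqᵢ/rᵢ = 4.14×10⁴ V.
At B: distances to the source charges are 1.06 m, 0.786 m, 0.608 m; V_B = Σ kqᵢ/rᵢ = 1.50×10⁵ V.
ΔV = V_B − V_A = 1.09×10⁵ V.
W_field = −qΔV = −(4.62×10⁻⁶ C)(1.09×10⁵ V) = -0.503 J.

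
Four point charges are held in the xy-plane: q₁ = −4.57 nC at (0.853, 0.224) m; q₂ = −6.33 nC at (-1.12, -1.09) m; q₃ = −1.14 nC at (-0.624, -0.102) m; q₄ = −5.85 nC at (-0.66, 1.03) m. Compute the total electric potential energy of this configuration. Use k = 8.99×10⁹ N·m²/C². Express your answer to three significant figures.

The assembly work is the sum of pairwise potential energies, U = Σ_{i<j} kqᵢqⱼ/rᵢⱼ.
Pair separations: r₁₂ = 2.37 m, r₁₃ = 1.51 m, r₁₄ = 1.71 m, r₂₃ = 1.11 m, r₂₄ = 2.17 m, r₃₄ = 1.13 m.
Summing all 6 pair terms gives U = 5.46×10⁻⁷ J.

5.46×10⁻⁷ J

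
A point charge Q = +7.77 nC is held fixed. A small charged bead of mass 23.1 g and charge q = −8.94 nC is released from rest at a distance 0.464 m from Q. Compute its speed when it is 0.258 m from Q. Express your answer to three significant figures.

Only the electrostatic force acts, so mechanical energy is conserved: ½mv² = U₁ − U₂ = kQq(1/r₁ − 1/r₂).
U₁ − U₂ = (8.99×10⁹ N·m²/C²)(7.77×10⁻⁹ C)(-8.94×10⁻⁹ C)(1/0.464 − 1/0.258) = 1.07×10⁻⁶ J.
v = √(2·1.07×10⁻⁶/0.0231) = 9.65×10⁻³ m/s.

9.65×10⁻³ m/s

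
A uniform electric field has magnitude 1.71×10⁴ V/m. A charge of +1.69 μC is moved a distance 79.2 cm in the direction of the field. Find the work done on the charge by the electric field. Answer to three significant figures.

The potential change for a displacement 79.2 cm in the direction of the field is ΔV = −Ed = -1.35×10⁴ V.
W_field = −qΔV = 0.0229 J.

0.0229 J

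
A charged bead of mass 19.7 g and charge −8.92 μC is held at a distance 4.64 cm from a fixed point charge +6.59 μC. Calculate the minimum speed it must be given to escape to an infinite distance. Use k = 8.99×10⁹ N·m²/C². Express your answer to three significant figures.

To just escape, total mechanical energy must reach zero at infinity: ½mv²_min + U = 0, so ½mv²_min = −U = |kQq|/r.
|U| = |kQq|/r = (8.99×10⁹ N·m²/C²)(6.59×10⁻⁶)(8.92×10⁻⁶)/(0.0464) = 11.4 J.
v_min = √(2|U|/m) = √(2·11.4/0.0197) = 34.0 m/s.

34.0 m/s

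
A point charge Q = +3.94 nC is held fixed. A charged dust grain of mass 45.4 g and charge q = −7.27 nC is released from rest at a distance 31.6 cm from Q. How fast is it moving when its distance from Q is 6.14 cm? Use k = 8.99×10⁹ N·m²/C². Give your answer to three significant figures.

0.0122 m/s

Only the electrostatic force acts, so mechanical energy is conserved: ½mv² = U₁ − U₂ = kQq(1/r₁ − 1/r₂).
U₁ − U₂ = (8.99×10⁹ N·m²/C²)(3.94×10⁻⁹ C)(-7.27×10⁻⁹ C)(1/0.316 − 1/0.0614) = 3.38×10⁻⁶ J.
v = √(2·3.38×10⁻⁶/0.0454) = 0.0122 m/s.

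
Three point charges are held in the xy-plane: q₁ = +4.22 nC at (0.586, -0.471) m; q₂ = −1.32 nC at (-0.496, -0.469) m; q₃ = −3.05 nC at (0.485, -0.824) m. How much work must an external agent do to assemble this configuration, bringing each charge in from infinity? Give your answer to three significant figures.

The work to assemble the configuration equals its total potential energy, U = Σ kqᵢqⱼ/rᵢⱼ over all pairs.
Pair separations: r₁₂ = 1.08 m, r₁₃ = 0.367 m, r₂₃ = 1.04 m.
U = (-4.63×10⁻⁸) + (-3.15×10⁻⁷) + (3.47×10⁻⁸) = -3.27×10⁻⁷ J.

-3.27×10⁻⁷ J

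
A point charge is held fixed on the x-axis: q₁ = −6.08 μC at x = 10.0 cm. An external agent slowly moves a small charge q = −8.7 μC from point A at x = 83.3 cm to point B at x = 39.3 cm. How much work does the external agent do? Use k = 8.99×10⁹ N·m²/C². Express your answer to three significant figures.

0.974 J

For quasistatic motion the external work equals the change in potential energy: W_ext = qΔV = q(V_B − V_A).
At A: distance to the source charge is 0.733 m; V_A = kq₁/r = -7.46×10⁴ V.
At B: distance to the source charge is 0.293 m; V_B = kq₁/r = -1.87×10⁵ V.
ΔV = V_B − V_A = -1.12×10⁵ V.
W_ext = qΔV = (-8.70×10⁻⁶ C)(-1.12×10⁵ V) = 0.974 J.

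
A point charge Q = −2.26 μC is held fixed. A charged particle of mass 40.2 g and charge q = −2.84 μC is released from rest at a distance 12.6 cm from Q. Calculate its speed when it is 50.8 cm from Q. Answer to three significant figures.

4.14 m/s

Only the electrostatic force acts, so mechanical energy is conserved: ½mv² = U₁ − U₂ = kQq(1/r₁ − 1/r₂).
U₁ − U₂ = (8.99×10⁹ N·m²/C²)(-2.26×10⁻⁶ C)(-2.84×10⁻⁶ C)(1/0.126 − 1/0.508) = 0.344 J.
v = √(2·0.344/0.0402) = 4.14 m/s.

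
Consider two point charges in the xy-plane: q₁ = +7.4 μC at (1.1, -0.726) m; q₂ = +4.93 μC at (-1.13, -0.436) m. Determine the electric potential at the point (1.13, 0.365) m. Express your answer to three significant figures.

Electric potential is a scalar, so the contributions from each charge add algebraically: V = Σ kqᵢ/rᵢ.
Distances from the field point to each charge: r₁ = 1.09 m, r₂ = 2.40 m.
V = k[(7.40×10⁻⁶)/(1.09) + (4.93×10⁻⁶)/(2.40)] = 7.94×10⁴ V.

7.94×10⁴ V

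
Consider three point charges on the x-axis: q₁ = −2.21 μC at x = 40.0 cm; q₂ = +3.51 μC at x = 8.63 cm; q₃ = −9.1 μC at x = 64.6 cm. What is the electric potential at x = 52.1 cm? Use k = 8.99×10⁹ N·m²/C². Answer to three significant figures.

Electric potential is a scalar, so the contributions from each charge add algebraically: V = Σ kqᵢ/rᵢ.
Distances from the field point to each charge: r₁ = 0.121 m, r₂ = 0.435 m, r₃ = 0.125 m.
V = k[(-2.21×10⁻⁶)/(0.121) + (3.51×10⁻⁶)/(0.435) + (-9.10×10⁻⁶)/(0.125)] = -7.46×10⁵ V.

-7.46×10⁵ V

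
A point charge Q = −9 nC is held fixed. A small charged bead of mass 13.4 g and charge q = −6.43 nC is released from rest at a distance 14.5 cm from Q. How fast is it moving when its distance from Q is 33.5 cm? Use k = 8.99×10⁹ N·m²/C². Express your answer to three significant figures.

Only the electrostatic force acts, so mechanical energy is conserved: ½mv² = U₁ − U₂ = kQq(1/r₁ − 1/r₂).
U₁ − U₂ = (8.99×10⁹ N·m²/C²)(-9.00×10⁻⁹ C)(-6.43×10⁻⁹ C)(1/0.145 − 1/0.335) = 2.03×10⁻⁶ J.
v = √(2·2.03×10⁻⁶/0.0134) = 0.0174 m/s.

0.0174 m/s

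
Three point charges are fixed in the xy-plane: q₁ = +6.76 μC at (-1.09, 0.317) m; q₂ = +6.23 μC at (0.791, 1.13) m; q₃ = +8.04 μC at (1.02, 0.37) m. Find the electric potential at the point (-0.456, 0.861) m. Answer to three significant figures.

Electric potential is a scalar, so the contributions from each charge add algebraically: V = Σ kqᵢ/rᵢ.
Distances from the field point to each charge: r₁ = 0.835 m, r₂ = 1.28 m, r₃ = 1.56 m.
V = k[(6.76×10⁻⁶)/(0.835) + (6.23×10⁻⁶)/(1.28) + (8.04×10⁻⁶)/(1.56)] = 1.63×10⁵ V.

1.63×10⁵ V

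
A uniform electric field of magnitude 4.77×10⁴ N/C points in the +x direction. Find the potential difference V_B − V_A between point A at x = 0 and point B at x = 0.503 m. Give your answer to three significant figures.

-2.40×10⁴ V

In a uniform field, potential decreases in the direction of E: V_B − V_A = −E·Δx.
V_B − V_A = −(4.77×10⁴ V/m)(0.503 m) = -2.40×10⁴ V.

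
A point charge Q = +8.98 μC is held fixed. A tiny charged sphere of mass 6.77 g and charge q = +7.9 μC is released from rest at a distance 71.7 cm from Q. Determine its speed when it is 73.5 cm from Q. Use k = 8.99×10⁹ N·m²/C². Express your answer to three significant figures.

Only the electrostatic force acts, so mechanical energy is conserved: ½mv² = U₁ − U₂ = kQq(1/r₁ − 1/r₂).
U₁ − U₂ = (8.99×10⁹ N·m²/C²)(8.98×10⁻⁶ C)(7.90×10⁻⁶ C)(1/0.717 − 1/0.735) = 0.0218 J.
v = √(2·0.0218/6.77×10⁻³) = 2.54 m/s.

2.54 m/s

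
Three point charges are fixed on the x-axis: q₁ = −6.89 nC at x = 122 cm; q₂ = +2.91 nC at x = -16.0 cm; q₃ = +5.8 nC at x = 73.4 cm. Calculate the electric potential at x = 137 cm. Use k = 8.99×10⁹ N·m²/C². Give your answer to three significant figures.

Electric potential is a scalar, so the contributions from each charge add algebraically: V = Σ kqᵢ/rᵢ.
Distances from the field point to each charge: r₁ = 0.150 m, r₂ = 1.53 m, r₃ = 0.636 m.
V = k[(-6.89×10⁻⁹)/(0.150) + (2.91×10⁻⁹)/(1.53) + (5.80×10⁻⁹)/(0.636)] = -314 V.

-314 V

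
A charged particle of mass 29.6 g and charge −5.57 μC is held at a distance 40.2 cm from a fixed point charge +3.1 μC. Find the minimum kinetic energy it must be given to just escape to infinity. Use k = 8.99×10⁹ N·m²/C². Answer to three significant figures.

To just escape, total mechanical energy must reach zero at infinity: ½mv²_min + U = 0, so ½mv²_min = −U = |kQq|/r.
|U| = |kQq|/r = (8.99×10⁹ N·m²/C²)(3.10×10⁻⁶)(5.57×10⁻⁶)/(0.402) = 0.386 J.

0.386 J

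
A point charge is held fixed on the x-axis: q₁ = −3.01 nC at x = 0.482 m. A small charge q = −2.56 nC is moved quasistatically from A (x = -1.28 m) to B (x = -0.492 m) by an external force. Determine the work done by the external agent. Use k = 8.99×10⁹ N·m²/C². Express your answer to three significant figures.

For quasistatic motion the external work equals the change in potential energy: W_ext = qΔV = q(V_B − V_A).
At A: distance to the source charge is 1.76 m; V_A = kq₁/r = -15.4 V.
At B: distance to the source charge is 0.974 m; V_B = kq₁/r = -27.8 V.
ΔV = V_B − V_A = -12.4 V.
W_ext = qΔV = (-2.56×10⁻⁹ C)(-12.4 V) = 3.18×10⁻⁸ J.

3.18×10⁻⁸ J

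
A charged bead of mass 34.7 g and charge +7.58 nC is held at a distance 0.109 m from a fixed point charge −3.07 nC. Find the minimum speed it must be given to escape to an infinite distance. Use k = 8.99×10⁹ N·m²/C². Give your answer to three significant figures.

To just escape, total mechanical energy must reach zero at infinity: ½mv²_min + U = 0, so ½mv²_min = −U = |kQq|/r.
|U| = |kQq|/r = (8.99×10⁹ N·m²/C²)(3.07×10⁻⁹)(7.58×10⁻⁹)/(0.109) = 1.92×10⁻⁶ J.
v_min = √(2|U|/m) = √(2·1.92×10⁻⁶/0.0347) = 0.0105 m/s.

0.0105 m/s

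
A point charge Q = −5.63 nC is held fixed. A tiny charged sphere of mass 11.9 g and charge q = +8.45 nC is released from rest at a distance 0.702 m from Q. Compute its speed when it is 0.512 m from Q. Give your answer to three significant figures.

6.16×10⁻³ m/s

Only the electrostatic force acts, so mechanical energy is conserved: ½mv² = U₁ − U₂ = kQq(1/r₁ − 1/r₂).
U₁ − U₂ = (8.99×10⁹ N·m²/C²)(-5.63×10⁻⁹ C)(8.45×10⁻⁹ C)(1/0.702 − 1/0.512) = 2.26×10⁻⁷ J.
v = √(2·2.26×10⁻⁷/0.0119) = 6.16×10⁻³ m/s.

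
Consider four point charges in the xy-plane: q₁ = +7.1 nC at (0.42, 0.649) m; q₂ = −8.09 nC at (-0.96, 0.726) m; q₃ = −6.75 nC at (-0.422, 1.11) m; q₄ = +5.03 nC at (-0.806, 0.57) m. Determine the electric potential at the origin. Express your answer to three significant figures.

Electric potential is a scalar, so the contributions from each charge add algebraically: V = Σ kqᵢ/rᵢ.
Distances from the field point to each charge: r₁ = 0.773 m, r₂ = 1.20 m, r₃ = 1.19 m, r₄ = 0.987 m.
V = k[(7.10×10⁻⁹)/(0.773) + (-8.09×10⁻⁹)/(1.20) + (-6.75×10⁻⁹)/(1.19) + (5.03×10⁻⁹)/(0.987)] = 16.8 V.

16.8 V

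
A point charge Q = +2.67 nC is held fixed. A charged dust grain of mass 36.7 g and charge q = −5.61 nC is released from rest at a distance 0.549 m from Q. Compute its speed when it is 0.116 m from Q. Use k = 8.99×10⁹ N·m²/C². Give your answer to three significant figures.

7.06×10⁻³ m/s

Only the electrostatic force acts, so mechanical energy is conserved: ½mv² = U₁ − U₂ = kQq(1/r₁ − 1/r₂).
U₁ − U₂ = (8.99×10⁹ N·m²/C²)(2.67×10⁻⁹ C)(-5.61×10⁻⁹ C)(1/0.549 − 1/0.116) = 9.16×10⁻⁷ J.
v = √(2·9.16×10⁻⁷/0.0367) = 7.06×10⁻³ m/s.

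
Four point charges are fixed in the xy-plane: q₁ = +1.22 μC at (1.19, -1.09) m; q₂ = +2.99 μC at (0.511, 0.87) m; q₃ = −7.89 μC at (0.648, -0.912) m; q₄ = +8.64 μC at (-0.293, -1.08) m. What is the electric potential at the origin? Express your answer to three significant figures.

3.94×10⁴ V

The total potential is the scalar sum of each charge's contribution, V = Σ kqᵢ/rᵢ.
Distances from the field point to each charge: r₁ = 1.61 m, r₂ = 1.01 m, r₃ = 1.12 m, r₄ = 1.12 m.
V = k[(1.22×10⁻⁶)/(1.61) + (2.99×10⁻⁶)/(1.01) + (-7.89×10⁻⁶)/(1.12) + (8.64×10⁻⁶)/(1.12)] = 3.94×10⁴ V.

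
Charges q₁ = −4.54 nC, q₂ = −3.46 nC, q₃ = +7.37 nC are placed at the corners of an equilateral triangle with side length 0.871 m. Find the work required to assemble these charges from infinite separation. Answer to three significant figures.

-4.46×10⁻⁷ J

The assembly work is the sum of pairwise potential energies, U = Σ_{i<j} kqᵢqⱼ/rᵢⱼ.
All three pair separations equal the side length, 0.871 m.
U = (1.62×10⁻⁷) + (-3.45×10⁻⁷) + (-2.63×10⁻⁷) = -4.46×10⁻⁷ J.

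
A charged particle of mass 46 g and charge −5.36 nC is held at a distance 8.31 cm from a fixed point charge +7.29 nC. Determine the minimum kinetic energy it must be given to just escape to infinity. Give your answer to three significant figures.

4.23×10⁻⁶ J

To just escape, total mechanical energy must reach zero at infinity: ½mv²_min + U = 0, so ½mv²_min = −U = |kQq|/r.
|U| = |kQq|/r = (8.99×10⁹ N·m²/C²)(7.29×10⁻⁹)(5.36×10⁻⁹)/(0.0831) = 4.23×10⁻⁶ J.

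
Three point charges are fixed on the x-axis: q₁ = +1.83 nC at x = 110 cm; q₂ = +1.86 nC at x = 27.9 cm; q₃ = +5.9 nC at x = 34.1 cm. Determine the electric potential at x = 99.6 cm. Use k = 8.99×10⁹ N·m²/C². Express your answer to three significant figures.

262 V

Electric potential is a scalar, so the contributions from each charge add algebraically: V = Σ kqᵢ/rᵢ.
Distances from the field point to each charge: r₁ = 0.104 m, r₂ = 0.717 m, r₃ = 0.655 m.
V = k[(1.83×10⁻⁹)/(0.104) + (1.86×10⁻⁹)/(0.717) + (5.90×10⁻⁹)/(0.655)] = 262 V.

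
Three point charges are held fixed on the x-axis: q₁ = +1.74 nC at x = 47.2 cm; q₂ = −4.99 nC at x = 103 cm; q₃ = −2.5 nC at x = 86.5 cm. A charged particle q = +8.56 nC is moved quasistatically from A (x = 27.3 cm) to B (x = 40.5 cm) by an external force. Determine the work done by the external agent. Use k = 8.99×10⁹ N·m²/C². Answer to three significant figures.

1.13×10⁻⁶ J

For quasistatic motion the external work equals the change in potential energy: W_ext = qΔV = q(V_B − V_A).
At A: distances to the source charges are 0.199 m, 0.757 m, 0.592 m; V_A = Σ kqᵢ/rᵢ = -18.6 V.
At B: distances to the source charges are 0.0670 m, 0.625 m, 0.460 m; V_B = Σ kqᵢ/rᵢ = 113 V.
ΔV = V_B − V_A = 131 V.
W_ext = qΔV = (8.56×10⁻⁹ C)(131 V) = 1.13×10⁻⁶ J.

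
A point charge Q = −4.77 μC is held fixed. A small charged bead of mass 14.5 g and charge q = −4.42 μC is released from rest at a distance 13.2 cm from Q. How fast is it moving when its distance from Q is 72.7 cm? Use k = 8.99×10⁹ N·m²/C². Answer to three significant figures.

12.7 m/s

Only the electrostatic force acts, so mechanical energy is conserved: ½mv² = U₁ − U₂ = kQq(1/r₁ − 1/r₂).
U₁ − U₂ = (8.99×10⁹ N·m²/C²)(-4.77×10⁻⁶ C)(-4.42×10⁻⁶ C)(1/0.132 − 1/0.727) = 1.18 J.
v = √(2·1.18/0.0145) = 12.7 m/s.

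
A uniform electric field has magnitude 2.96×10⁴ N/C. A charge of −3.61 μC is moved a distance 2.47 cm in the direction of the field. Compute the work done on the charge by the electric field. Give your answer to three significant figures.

-2.64×10⁻³ J

The potential change for a displacement 2.47 cm in the direction of the field is ΔV = −Ed = -731 V.
W_field = −qΔV = -2.64×10⁻³ J.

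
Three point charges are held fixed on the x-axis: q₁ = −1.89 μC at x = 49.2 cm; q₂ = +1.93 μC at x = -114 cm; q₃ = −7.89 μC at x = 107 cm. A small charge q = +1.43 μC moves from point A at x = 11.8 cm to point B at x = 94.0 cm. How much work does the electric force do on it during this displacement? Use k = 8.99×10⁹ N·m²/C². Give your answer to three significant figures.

0.671 J

The work done by the electric force is W_field = −ΔU = −q(V_B − V_A) = q(V_A − V_B).
At A: distances to the source charges are 0.374 m, 1.26 m, 0.952 m; V_A = Σ kqᵢ/rᵢ = -1.06×10⁵ V.
At B: distances to the source charges are 0.448 m, 2.08 m, 0.130 m; V_B = Σ kqᵢ/rᵢ = -5.75×10⁵ V.
ΔV = V_B − V_A = -4.69×10⁵ V.
W_field = −qΔV = −(1.43×10⁻⁶ C)(-4.69×10⁵ V) = 0.671 J.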